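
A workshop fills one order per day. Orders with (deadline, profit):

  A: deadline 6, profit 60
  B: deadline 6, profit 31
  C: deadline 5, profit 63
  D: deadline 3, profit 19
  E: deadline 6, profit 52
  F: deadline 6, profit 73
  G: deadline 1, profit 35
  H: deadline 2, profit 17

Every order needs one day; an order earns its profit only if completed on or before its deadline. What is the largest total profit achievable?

314

By profit: F(d6,73), C(d5,63), A(d6,60), E(d6,52), G(d1,35), B(d6,31), D(d3,19), H(d2,17)
F→slot 6; C→slot 5; A→slot 4; E→slot 3; G→slot 1; B→slot 2; D skipped; H skipped.
Profit = 35 + 31 + 52 + 60 + 63 + 73 = 314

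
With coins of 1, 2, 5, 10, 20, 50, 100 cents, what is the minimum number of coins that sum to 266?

Use the largest denomination that fits, subtract, and repeat.
266 − 2×100→66 − 1×50→16 − 1×10→6 − 1×5→1 − 1×1→0
Total coins = 2 + 1 + 1 + 1 + 1 = 6

6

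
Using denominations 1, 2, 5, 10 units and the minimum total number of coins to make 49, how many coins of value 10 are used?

4

49 − 4×10→9 − 1×5→4 − 2×2→0
Count of 10: 4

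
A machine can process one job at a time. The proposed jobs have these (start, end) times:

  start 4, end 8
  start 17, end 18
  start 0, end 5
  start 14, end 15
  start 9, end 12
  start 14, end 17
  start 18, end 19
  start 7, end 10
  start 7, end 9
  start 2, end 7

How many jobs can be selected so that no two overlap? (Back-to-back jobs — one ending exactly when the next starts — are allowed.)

6

Order by finish time; keep every interval that doesn't clash with the previous kept one.
Sorted by end: (0,5)  (2,7)  (4,8)  (7,9)  (7,10)  (9,12)  (14,15)  (14,17)  (17,18)  (18,19)
take (0,5); skip (2,7); take (7,9); take (9,12); take (14,15); take (17,18); take (18,19).
Selected 6 jobs.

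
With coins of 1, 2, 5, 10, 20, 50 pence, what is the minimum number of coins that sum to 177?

Use the largest denomination that fits, subtract, and repeat.
177 = 3×50 + 1×20 + 1×5 + 1×2
Total coins = 3 + 1 + 1 + 1 = 6

6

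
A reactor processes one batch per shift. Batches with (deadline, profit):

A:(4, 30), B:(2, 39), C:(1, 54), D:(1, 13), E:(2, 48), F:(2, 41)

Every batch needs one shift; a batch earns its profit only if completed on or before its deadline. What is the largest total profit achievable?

132

Take jobs in profit order; each goes to the latest open slot no later than its deadline.
Profit order: C=54 E=48 F=41 B=39 A=30 D=13
Assign: C→slot 1, E→slot 2, F skipped, B skipped, A→slot 4, D skipped.
Slots: [1:C] [2:E] [4:A]
Profit = 54 + 48 + 30 = 132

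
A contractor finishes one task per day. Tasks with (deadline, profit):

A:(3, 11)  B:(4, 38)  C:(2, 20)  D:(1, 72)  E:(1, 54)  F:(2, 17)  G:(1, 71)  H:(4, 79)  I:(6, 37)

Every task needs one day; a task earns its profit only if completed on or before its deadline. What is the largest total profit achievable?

By profit: H(d4,79), D(d1,72), G(d1,71), E(d1,54), B(d4,38), I(d6,37), C(d2,20), F(d2,17), A(d3,11)
H→slot 4; D→slot 1; G skipped; E skipped; B→slot 3; I→slot 6; C→slot 2; F skipped; A skipped.
Profit = 72 + 20 + 38 + 79 + 37 = 246

246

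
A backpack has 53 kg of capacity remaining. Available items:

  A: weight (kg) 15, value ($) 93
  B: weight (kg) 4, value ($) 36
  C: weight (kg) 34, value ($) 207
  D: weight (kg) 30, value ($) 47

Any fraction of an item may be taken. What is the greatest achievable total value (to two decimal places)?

336.00

Order: B (36/4=9.00) > A (93/15=6.20) > C (207/34=6.09) > D (47/30=1.57)
Fill: take B (4 @ 36) → take A (15 @ 93) → take C (34 @ 207); 53/53 used.
Total value = 336.00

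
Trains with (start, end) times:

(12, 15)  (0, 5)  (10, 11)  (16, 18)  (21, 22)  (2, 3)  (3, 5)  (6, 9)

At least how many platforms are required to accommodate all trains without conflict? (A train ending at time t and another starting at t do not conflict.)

starts: [0, 2, 3, 6, 10, 12, 16, 21]
ends:   [3, 5, 5, 9, 11, 15, 18, 22]
s0→1 s2→2  — peak 2.

2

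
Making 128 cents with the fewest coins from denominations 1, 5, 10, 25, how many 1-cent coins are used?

128 = 5×25 + 3×1
Count of 1: 3

3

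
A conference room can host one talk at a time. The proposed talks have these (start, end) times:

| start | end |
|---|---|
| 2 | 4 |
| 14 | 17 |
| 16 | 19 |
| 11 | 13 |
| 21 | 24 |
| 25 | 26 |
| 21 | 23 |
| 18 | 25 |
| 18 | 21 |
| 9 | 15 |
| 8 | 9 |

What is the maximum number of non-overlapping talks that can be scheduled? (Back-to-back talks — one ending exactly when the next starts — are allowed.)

Sorted by end: (2,4)  (8,9)  (11,13)  (9,15)  (14,17)  (16,19)  (18,21)  (21,23)  (21,24)  (18,25)  (25,26)
take (2,4); take (8,9); take (11,13); skip (9,15); take (14,17); skip (16,19); take (18,21); take (21,23); skip (21,24); take (25,26).
Selected 7 talks.

7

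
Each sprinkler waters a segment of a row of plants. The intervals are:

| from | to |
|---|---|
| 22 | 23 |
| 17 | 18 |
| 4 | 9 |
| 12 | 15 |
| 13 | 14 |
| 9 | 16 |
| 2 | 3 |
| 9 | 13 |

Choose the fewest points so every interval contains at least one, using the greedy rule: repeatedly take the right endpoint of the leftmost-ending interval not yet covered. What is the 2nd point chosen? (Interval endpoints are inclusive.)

By right end: [2,3]  [4,9]  [9,13]  [13,14]  [12,15]  [9,16]  [17,18]  [22,23]
[2,3] uncovered → point at 3; [4,9] uncovered → point at 9; [13,14] uncovered → point at 14; [17,18] uncovered → point at 18; [22,23] uncovered → point at 23.
Points: 3, 9, 14, 18, 23 (5 total).

9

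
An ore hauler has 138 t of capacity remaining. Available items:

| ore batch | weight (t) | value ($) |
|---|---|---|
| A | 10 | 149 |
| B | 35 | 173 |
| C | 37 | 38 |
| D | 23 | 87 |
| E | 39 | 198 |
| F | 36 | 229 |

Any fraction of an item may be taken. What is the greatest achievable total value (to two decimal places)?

Sort by value per unit weight and fill in that order.
Order: A (149/10=14.90) > F (229/36=6.36) > E (198/39=5.08) > B (173/35=4.94) > D (87/23=3.78) > C (38/37=1.03)
Fill: take A (10 @ 149) → take F (36 @ 229) → take E (39 @ 198) → take B (35 @ 173) → take 18/23 of D → 68.09; 138/138 used.
Total value = 817.09

817.09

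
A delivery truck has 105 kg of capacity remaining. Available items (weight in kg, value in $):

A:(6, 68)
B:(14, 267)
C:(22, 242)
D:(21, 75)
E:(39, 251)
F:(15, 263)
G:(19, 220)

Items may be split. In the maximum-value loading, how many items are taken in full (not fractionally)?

5

Greedy by value/weight ratio, highest first.
Ratios (sorted): B 19.07, F 17.53, G 11.58, A 11.33, C 11.00, E 6.44, D 3.57
take B (14 @ 267); take F (15 @ 263); take G (19 @ 220); take A (6 @ 68); take C (22 @ 242); take 29/39 of E → 186.64. Capacity used 105/105.
5 item(s) taken whole; one partial (take 29/39 of E).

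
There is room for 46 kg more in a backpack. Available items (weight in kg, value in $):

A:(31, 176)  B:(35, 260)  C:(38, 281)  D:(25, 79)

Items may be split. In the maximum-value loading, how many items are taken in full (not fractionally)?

1

Greedy by value/weight ratio, highest first.
Order: B (260/35=7.43) > C (281/38=7.39) > A (176/31=5.68) > D (79/25=3.16)
Fill: take B (35 @ 260) → take 11/38 of C → 81.34; 46/46 used.
1 item(s) taken whole; one partial (take 11/38 of C).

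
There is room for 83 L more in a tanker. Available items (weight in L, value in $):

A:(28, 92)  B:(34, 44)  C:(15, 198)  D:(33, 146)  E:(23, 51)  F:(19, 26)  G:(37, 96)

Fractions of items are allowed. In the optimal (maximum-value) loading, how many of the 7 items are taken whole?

Greedy by value/weight ratio, highest first.
Order: C (198/15=13.20) > D (146/33=4.42) > A (92/28=3.29) > G (96/37=2.59) > E (51/23=2.22) > F (26/19=1.37) > B (44/34=1.29)
Fill: take C (15 @ 198) → take D (33 @ 146) → take A (28 @ 92) → take 7/37 of G → 18.16; 83/83 used.
3 item(s) taken whole; one partial (take 7/37 of G).

3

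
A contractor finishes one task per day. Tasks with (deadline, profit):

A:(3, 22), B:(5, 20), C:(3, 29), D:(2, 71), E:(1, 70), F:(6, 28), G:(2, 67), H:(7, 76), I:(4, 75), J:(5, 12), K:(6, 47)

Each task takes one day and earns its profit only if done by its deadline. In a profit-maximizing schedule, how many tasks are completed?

Sort by profit descending; place each in the latest free slot ≤ its deadline.
By profit: H(d7,76), I(d4,75), D(d2,71), E(d1,70), G(d2,67), K(d6,47), C(d3,29), F(d6,28), A(d3,22), B(d5,20), J(d5,12)
H→slot 7; I→slot 4; D→slot 2; E→slot 1; G skipped; K→slot 6; C→slot 3; F→slot 5; A skipped; B skipped; J skipped.
7 of 11 scheduled.

7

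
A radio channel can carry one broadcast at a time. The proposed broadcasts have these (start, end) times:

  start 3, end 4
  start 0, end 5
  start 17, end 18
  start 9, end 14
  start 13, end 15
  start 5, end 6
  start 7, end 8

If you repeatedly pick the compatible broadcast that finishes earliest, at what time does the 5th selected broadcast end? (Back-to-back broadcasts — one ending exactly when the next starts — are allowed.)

By end time: (3,4), (0,5), (5,6), (7,8), (9,14), (13,15), (17,18).
Pick (3,4); next start ≥ 4 → (5,6); next start ≥ 6 → (7,8); next start ≥ 8 → (9,14); next start ≥ 14 → (17,18).
Selected: (3,4) (5,6) (7,8) (9,14) (17,18)

18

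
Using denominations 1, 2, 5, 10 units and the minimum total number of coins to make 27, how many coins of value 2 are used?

1

27 − 2×10→7 − 1×5→2 − 1×2→0
Count of 2: 1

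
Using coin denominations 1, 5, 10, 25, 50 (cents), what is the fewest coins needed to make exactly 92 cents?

6

92 = 1×50 + 1×25 + 1×10 + 1×5 + 2×1
Total coins = 1 + 1 + 1 + 1 + 2 = 6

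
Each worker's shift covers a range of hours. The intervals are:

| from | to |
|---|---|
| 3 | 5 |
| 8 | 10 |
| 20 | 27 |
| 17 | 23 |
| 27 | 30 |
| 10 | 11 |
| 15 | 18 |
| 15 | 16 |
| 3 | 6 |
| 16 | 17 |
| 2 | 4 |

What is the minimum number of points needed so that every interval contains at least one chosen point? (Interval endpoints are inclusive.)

5

Process intervals by earliest right end; each time one isn't hit yet, stab at its right endpoint.
By right end: [2,4]  [3,5]  [3,6]  [8,10]  [10,11]  [15,16]  [16,17]  [15,18]  [17,23]  [20,27]  [27,30]
[2,4] uncovered → point at 4; [8,10] uncovered → point at 10; [15,16] uncovered → point at 16; [17,23] uncovered → point at 23; [27,30] uncovered → point at 30.
Points: 4, 10, 16, 23, 30 (5 total).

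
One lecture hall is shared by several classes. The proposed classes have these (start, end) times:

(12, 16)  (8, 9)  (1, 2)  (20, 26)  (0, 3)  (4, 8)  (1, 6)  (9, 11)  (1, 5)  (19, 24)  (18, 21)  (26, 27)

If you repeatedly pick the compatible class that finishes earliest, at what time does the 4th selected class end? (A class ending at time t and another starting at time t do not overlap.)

11

By end time: (1,2), (0,3), (1,5), (1,6), (4,8), (8,9), (9,11), (12,16), (18,21), (19,24), (20,26), (26,27).
Pick (1,2); next start ≥ 2 → (4,8); next start ≥ 8 → (8,9); next start ≥ 9 → (9,11); next start ≥ 11 → (12,16); next start ≥ 16 → (18,21); next start ≥ 21 → (26,27).
Selected: (1,2) (4,8) (8,9) (9,11) (12,16) (18,21) (26,27)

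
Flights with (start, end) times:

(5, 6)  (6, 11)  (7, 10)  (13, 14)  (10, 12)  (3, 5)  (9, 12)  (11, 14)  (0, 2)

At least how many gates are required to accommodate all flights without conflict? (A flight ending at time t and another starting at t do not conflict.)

Events (time:±→running): 0:+→1 2:-→0 3:+→1 5:-→0 5:+→1 6:-→0 6:+→1 7:+→2 9:+→3 … peak 3.

3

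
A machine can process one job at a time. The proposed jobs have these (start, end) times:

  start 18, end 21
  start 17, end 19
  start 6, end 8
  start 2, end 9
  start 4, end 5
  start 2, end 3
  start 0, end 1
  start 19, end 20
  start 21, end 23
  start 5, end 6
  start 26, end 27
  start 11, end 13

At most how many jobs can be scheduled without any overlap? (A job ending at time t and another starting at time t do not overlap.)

10

Order by finish time; keep every interval that doesn't clash with the previous kept one.
By end time: (0,1), (2,3), (4,5), (5,6), (6,8), (2,9), (11,13), (17,19), (19,20), (18,21), (21,23), (26,27).
Pick (0,1); next start ≥ 1 → (2,3); next start ≥ 3 → (4,5); next start ≥ 5 → (5,6); next start ≥ 6 → (6,8); next start ≥ 8 → (11,13); next start ≥ 13 → (17,19); next start ≥ 19 → (19,20); next start ≥ 20 → (21,23); next start ≥ 23 → (26,27).
Selected 10 jobs.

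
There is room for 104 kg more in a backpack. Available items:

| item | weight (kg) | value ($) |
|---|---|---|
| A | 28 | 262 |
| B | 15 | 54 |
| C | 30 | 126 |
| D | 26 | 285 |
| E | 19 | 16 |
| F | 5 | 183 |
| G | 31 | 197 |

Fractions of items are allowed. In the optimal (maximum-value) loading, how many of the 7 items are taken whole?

Greedy by value/weight ratio, highest first.
Ratios (sorted): F 36.60, D 10.96, A 9.36, G 6.35, C 4.20, B 3.60, E 0.84
take F (5 @ 183); take D (26 @ 285); take A (28 @ 262); take G (31 @ 197); take 14/30 of C → 58.80. Capacity used 104/104.
4 item(s) taken whole; one partial (take 14/30 of C).

4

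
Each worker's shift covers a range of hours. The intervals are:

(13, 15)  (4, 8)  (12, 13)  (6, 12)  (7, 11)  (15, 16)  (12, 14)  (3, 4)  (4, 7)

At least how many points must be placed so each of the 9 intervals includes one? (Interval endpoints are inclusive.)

4

Sort by right endpoint; whenever an interval is uncovered, place a point at its right end.
Sorted: [3,4] [4,7] [4,8] [7,11] [6,12] [12,13] [12,14] [13,15] [15,16]
{[3,4],[4,7],[4,8]} hit by 4; {[7,11],[6,12]} hit by 11; {[12,13],[12,14],[13,15]} hit by 13; {[15,16]} hit by 16.
Points: 4, 11, 13, 16 (4 total).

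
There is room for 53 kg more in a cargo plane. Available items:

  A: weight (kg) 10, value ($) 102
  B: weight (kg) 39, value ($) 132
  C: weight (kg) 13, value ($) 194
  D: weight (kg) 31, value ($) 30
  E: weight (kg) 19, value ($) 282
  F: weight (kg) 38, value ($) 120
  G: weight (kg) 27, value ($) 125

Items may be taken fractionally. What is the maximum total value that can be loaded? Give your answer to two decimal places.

Greedy by value/weight ratio, highest first.
Ratios (sorted): C 14.92, E 14.84, A 10.20, G 4.63, B 3.38, F 3.16, D 0.97
take C (13 @ 194); take E (19 @ 282); take A (10 @ 102); take 11/27 of G → 50.93. Capacity used 53/53.
Total value = 628.93

628.93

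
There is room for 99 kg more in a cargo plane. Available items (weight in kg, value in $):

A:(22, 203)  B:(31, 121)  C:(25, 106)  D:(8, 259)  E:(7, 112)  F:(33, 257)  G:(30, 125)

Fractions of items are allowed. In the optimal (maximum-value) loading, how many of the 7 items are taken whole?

Greedy by value/weight ratio, highest first.
Order: D (259/8=32.38) > E (112/7=16.00) > A (203/22=9.23) > F (257/33=7.79) > C (106/25=4.24) > G (125/30=4.17) > B (121/31=3.90)
Fill: take D (8 @ 259) → take E (7 @ 112) → take A (22 @ 203) → take F (33 @ 257) → take C (25 @ 106) → take 4/30 of G → 16.67; 99/99 used.
5 item(s) taken whole; one partial (take 4/30 of G).

5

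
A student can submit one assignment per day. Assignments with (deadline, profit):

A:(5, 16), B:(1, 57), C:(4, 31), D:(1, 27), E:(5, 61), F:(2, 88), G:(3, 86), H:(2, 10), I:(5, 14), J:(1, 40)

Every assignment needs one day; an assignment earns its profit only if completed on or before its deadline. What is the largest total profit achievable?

323

Take jobs in profit order; each goes to the latest open slot no later than its deadline.
By profit: F(d2,88), G(d3,86), E(d5,61), B(d1,57), J(d1,40), C(d4,31), D(d1,27), A(d5,16), I(d5,14), H(d2,10)
F→slot 2; G→slot 3; E→slot 5; B→slot 1; J skipped; C→slot 4; D skipped; A skipped; I skipped; H skipped.
Profit = 57 + 88 + 86 + 31 + 61 = 323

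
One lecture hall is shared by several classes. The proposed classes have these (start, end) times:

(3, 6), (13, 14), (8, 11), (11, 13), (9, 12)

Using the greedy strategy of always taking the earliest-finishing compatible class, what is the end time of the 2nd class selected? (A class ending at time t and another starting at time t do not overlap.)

11

By end time: (3,6), (8,11), (9,12), (11,13), (13,14).
Pick (3,6); next start ≥ 6 → (8,11); next start ≥ 11 → (11,13); next start ≥ 13 → (13,14).
Selected: (3,6) (8,11) (11,13) (13,14)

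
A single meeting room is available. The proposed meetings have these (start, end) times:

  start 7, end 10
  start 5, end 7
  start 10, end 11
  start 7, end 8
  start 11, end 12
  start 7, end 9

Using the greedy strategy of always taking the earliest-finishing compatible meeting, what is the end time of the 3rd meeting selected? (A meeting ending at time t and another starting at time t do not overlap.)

Sorted by end: (5,7)  (7,8)  (7,9)  (7,10)  (10,11)  (11,12)
take (5,7); take (7,8); skip (7,9); skip (7,10); take (10,11); take (11,12).
Selected: (5,7) (7,8) (10,11) (11,12)

11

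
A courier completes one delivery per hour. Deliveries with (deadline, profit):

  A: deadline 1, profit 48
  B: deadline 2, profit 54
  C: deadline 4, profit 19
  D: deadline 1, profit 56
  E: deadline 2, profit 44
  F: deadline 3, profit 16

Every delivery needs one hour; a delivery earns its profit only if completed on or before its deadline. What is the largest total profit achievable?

By profit: D(d1,56), B(d2,54), A(d1,48), E(d2,44), C(d4,19), F(d3,16)
D→slot 1; B→slot 2; A skipped; E skipped; C→slot 4; F→slot 3.
Profit = 56 + 54 + 16 + 19 = 145

145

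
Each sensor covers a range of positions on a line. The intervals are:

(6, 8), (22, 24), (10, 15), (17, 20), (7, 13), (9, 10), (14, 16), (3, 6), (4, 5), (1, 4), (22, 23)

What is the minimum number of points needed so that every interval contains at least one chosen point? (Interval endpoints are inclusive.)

6

By right end: [1,4]  [4,5]  [3,6]  [6,8]  [9,10]  [7,13]  [10,15]  [14,16]  [17,20]  [22,23]  [22,24]
[1,4] uncovered → point at 4; [6,8] uncovered → point at 8; [9,10] uncovered → point at 10; [14,16] uncovered → point at 16; [17,20] uncovered → point at 20; [22,23] uncovered → point at 23.
Points: 4, 8, 10, 16, 20, 23 (6 total).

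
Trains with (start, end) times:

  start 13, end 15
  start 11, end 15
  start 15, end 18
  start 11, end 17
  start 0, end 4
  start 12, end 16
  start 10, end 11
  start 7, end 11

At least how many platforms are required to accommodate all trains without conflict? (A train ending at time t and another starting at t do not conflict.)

4

starts: [0, 7, 10, 11, 11, 12, 13, 15]
ends:   [4, 11, 11, 15, 15, 16, 17, 18]
s0→1 e4→0 s7→1 s10→2 e11→1 e11→0 s11→1 s11→2 s12→3 s13→4  — peak 4.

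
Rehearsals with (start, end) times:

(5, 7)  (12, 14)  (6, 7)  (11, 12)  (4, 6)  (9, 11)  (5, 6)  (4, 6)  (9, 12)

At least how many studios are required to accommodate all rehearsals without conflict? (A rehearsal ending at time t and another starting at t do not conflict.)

4

Count concurrent intervals with a sweep; the peak is the room count.
Events (time:±→running): 4:+→1 4:+→2 5:+→3 5:+→4 … peak 4.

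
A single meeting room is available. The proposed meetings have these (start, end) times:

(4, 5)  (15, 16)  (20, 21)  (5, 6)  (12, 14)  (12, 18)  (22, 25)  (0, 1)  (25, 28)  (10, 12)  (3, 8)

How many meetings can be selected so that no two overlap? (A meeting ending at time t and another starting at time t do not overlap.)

9

By end time: (0,1), (4,5), (5,6), (3,8), (10,12), (12,14), (15,16), (12,18), (20,21), (22,25), (25,28).
Pick (0,1); next start ≥ 1 → (4,5); next start ≥ 5 → (5,6); next start ≥ 6 → (10,12); next start ≥ 12 → (12,14); next start ≥ 14 → (15,16); next start ≥ 16 → (20,21); next start ≥ 21 → (22,25); next start ≥ 25 → (25,28).
Selected 9 meetings.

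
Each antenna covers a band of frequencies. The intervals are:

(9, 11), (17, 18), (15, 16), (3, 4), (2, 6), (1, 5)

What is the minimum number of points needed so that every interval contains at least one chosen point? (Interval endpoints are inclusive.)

Process intervals by earliest right end; each time one isn't hit yet, stab at its right endpoint.
Sorted: [3,4] [1,5] [2,6] [9,11] [15,16] [17,18]
{[3,4],[1,5],[2,6]} hit by 4; {[9,11]} hit by 11; {[15,16]} hit by 16; {[17,18]} hit by 18.
Points: 4, 11, 16, 18 (4 total).

4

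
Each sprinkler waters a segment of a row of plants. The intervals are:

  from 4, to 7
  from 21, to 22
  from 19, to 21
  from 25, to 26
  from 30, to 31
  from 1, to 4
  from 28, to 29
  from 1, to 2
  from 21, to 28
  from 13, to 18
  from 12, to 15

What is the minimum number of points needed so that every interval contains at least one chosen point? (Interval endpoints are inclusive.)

7

By right end: [1,2]  [1,4]  [4,7]  [12,15]  [13,18]  [19,21]  [21,22]  [25,26]  [21,28]  [28,29]  [30,31]
[1,2] uncovered → point at 2; [4,7] uncovered → point at 7; [12,15] uncovered → point at 15; [19,21] uncovered → point at 21; [25,26] uncovered → point at 26; [28,29] uncovered → point at 29; [30,31] uncovered → point at 31.
Points: 2, 7, 15, 21, 26, 29, 31 (7 total).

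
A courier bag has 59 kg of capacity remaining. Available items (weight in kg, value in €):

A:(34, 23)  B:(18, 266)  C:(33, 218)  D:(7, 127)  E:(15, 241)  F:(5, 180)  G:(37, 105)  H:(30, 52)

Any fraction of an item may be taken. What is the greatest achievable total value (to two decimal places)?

906.48

Ratios (sorted): F 36.00, D 18.14, E 16.07, B 14.78, C 6.61, G 2.84, H 1.73, A 0.68
take F (5 @ 180); take D (7 @ 127); take E (15 @ 241); take B (18 @ 266); take 14/33 of C → 92.48. Capacity used 59/59.
Total value = 906.48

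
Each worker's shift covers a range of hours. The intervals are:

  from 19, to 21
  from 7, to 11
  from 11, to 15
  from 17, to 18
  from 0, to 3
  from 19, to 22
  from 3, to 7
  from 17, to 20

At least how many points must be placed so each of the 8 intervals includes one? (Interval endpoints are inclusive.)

4

Sorted: [0,3] [3,7] [7,11] [11,15] [17,18] [17,20] [19,21] [19,22]
{[0,3],[3,7]} hit by 3; {[7,11],[11,15]} hit by 11; {[17,18],[17,20]} hit by 18; {[19,21],[19,22]} hit by 21.
Points: 3, 11, 18, 21 (4 total).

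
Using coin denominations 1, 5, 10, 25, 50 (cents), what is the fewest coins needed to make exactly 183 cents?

Use the largest denomination that fits, subtract, and repeat.
183 = 3×50 + 1×25 + 1×5 + 3×1
Total coins = 3 + 1 + 1 + 3 = 8

8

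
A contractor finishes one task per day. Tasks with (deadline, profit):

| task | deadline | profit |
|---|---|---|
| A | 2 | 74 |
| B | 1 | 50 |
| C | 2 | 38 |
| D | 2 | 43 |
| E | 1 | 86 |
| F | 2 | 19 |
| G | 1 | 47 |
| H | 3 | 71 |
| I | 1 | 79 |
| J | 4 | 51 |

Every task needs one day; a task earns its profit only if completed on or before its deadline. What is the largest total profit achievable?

282

Sort by profit descending; place each in the latest free slot ≤ its deadline.
Profit order: E=86 I=79 A=74 H=71 J=51 B=50 G=47 D=43 C=38 F=19
Assign: E→slot 1, I skipped, A→slot 2, H→slot 3, J→slot 4, B skipped, G skipped, D skipped, C skipped, F skipped.
Slots: [1:E] [2:A] [3:H] [4:J]
Profit = 86 + 74 + 71 + 51 = 282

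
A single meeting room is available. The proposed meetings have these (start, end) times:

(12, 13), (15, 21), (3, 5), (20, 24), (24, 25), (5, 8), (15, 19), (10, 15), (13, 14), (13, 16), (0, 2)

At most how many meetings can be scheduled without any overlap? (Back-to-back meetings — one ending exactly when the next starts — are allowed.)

By end time: (0,2), (3,5), (5,8), (12,13), (13,14), (10,15), (13,16), (15,19), (15,21), (20,24), (24,25).
Pick (0,2); next start ≥ 2 → (3,5); next start ≥ 5 → (5,8); next start ≥ 8 → (12,13); next start ≥ 13 → (13,14); next start ≥ 14 → (15,19); next start ≥ 19 → (20,24); next start ≥ 24 → (24,25).
Selected 8 meetings.

8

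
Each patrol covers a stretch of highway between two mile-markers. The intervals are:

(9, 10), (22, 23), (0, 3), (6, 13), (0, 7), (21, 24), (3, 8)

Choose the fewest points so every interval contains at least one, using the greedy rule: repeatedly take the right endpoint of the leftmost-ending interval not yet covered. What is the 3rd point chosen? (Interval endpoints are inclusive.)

Sorted: [0,3] [0,7] [3,8] [9,10] [6,13] [22,23] [21,24]
{[0,3],[0,7],[3,8]} hit by 3; {[9,10],[6,13]} hit by 10; {[22,23],[21,24]} hit by 23.
Points: 3, 10, 23 (3 total).

23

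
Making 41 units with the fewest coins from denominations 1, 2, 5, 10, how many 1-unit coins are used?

1

Use the largest denomination that fits, subtract, and repeat.
41 − 4×10→1 − 1×1→0
Count of 1: 1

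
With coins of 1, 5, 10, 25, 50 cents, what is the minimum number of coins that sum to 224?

10

224 − 4×50→24 − 2×10→4 − 4×1→0
Total coins = 4 + 2 + 4 = 10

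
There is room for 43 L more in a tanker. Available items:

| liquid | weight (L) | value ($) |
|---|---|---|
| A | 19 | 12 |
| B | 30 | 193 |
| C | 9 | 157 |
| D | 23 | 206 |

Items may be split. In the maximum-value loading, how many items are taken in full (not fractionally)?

Greedy by value/weight ratio, highest first.
Ratios (sorted): C 17.44, D 8.96, B 6.43, A 0.63
take C (9 @ 157); take D (23 @ 206); take 11/30 of B → 70.77. Capacity used 43/43.
2 item(s) taken whole; one partial (take 11/30 of B).

2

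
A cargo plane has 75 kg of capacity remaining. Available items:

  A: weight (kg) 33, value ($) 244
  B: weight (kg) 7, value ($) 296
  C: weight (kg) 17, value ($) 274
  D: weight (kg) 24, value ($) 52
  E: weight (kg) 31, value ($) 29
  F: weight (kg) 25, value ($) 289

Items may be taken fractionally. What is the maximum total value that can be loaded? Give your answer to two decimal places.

1051.24

Ratios (sorted): B 42.29, C 16.12, F 11.56, A 7.39, D 2.17, E 0.94
take B (7 @ 296); take C (17 @ 274); take F (25 @ 289); take 26/33 of A → 192.24. Capacity used 75/75.
Total value = 1051.24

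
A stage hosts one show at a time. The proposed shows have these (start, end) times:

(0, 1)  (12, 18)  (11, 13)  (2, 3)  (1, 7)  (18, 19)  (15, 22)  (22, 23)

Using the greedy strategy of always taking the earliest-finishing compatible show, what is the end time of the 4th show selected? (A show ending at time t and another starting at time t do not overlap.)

19

Sorted by end: (0,1)  (2,3)  (1,7)  (11,13)  (12,18)  (18,19)  (15,22)  (22,23)
take (0,1); take (2,3); take (11,13); take (18,19); take (22,23).
Selected: (0,1) (2,3) (11,13) (18,19) (22,23)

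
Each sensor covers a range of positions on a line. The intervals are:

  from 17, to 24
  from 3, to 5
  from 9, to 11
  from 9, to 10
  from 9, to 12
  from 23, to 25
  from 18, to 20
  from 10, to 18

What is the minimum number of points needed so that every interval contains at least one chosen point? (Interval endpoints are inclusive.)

Sort by right endpoint; whenever an interval is uncovered, place a point at its right end.
By right end: [3,5]  [9,10]  [9,11]  [9,12]  [10,18]  [18,20]  [17,24]  [23,25]
[3,5] uncovered → point at 5; [9,10] uncovered → point at 10; [18,20] uncovered → point at 20; [23,25] uncovered → point at 25.
Points: 5, 10, 20, 25 (4 total).

4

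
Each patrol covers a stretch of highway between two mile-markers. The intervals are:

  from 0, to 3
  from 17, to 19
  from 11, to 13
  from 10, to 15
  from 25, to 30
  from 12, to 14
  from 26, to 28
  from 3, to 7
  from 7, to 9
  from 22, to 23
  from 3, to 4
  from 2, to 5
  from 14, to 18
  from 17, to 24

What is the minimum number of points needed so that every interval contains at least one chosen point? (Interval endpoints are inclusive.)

By right end: [0,3]  [3,4]  [2,5]  [3,7]  [7,9]  [11,13]  [12,14]  [10,15]  [14,18]  [17,19]  [22,23]  [17,24]  [26,28]  [25,30]
[0,3] uncovered → point at 3; [7,9] uncovered → point at 9; [11,13] uncovered → point at 13; [14,18] uncovered → point at 18; [22,23] uncovered → point at 23; [26,28] uncovered → point at 28.
Points: 3, 9, 13, 18, 23, 28 (6 total).

6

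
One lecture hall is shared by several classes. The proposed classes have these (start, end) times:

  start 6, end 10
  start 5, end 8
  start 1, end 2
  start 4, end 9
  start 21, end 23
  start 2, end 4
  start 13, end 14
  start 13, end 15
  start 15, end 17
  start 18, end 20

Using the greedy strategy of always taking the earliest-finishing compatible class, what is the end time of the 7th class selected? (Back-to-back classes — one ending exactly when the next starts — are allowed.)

23

By end time: (1,2), (2,4), (5,8), (4,9), (6,10), (13,14), (13,15), (15,17), (18,20), (21,23).
Pick (1,2); next start ≥ 2 → (2,4); next start ≥ 4 → (5,8); next start ≥ 8 → (13,14); next start ≥ 14 → (15,17); next start ≥ 17 → (18,20); next start ≥ 20 → (21,23).
Selected: (1,2) (2,4) (5,8) (13,14) (15,17) (18,20) (21,23)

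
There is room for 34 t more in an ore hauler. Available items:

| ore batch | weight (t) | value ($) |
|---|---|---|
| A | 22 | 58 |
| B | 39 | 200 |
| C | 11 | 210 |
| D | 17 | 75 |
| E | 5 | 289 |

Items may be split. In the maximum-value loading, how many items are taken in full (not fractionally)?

Order: E (289/5=57.80) > C (210/11=19.09) > B (200/39=5.13) > D (75/17=4.41) > A (58/22=2.64)
Fill: take E (5 @ 289) → take C (11 @ 210) → take 18/39 of B → 92.31; 34/34 used.
2 item(s) taken whole; one partial (take 18/39 of B).

2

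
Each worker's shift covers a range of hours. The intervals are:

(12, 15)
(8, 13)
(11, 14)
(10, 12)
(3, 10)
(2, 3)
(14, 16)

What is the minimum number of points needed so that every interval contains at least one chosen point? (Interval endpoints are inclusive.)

3

Process intervals by earliest right end; each time one isn't hit yet, stab at its right endpoint.
By right end: [2,3]  [3,10]  [10,12]  [8,13]  [11,14]  [12,15]  [14,16]
[2,3] uncovered → point at 3; [10,12] uncovered → point at 12; [14,16] uncovered → point at 16.
Points: 3, 12, 16 (3 total).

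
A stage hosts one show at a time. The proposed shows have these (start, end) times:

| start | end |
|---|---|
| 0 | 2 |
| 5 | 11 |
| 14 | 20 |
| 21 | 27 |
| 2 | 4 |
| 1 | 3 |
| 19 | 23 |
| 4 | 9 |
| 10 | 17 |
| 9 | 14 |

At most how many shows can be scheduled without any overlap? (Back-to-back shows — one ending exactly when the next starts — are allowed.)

Greedy by earliest finish: after sorting by end time, pick each interval compatible with the last pick.
By end time: (0,2), (1,3), (2,4), (4,9), (5,11), (9,14), (10,17), (14,20), (19,23), (21,27).
Pick (0,2); next start ≥ 2 → (2,4); next start ≥ 4 → (4,9); next start ≥ 9 → (9,14); next start ≥ 14 → (14,20); next start ≥ 20 → (21,27).
Selected 6 shows.

6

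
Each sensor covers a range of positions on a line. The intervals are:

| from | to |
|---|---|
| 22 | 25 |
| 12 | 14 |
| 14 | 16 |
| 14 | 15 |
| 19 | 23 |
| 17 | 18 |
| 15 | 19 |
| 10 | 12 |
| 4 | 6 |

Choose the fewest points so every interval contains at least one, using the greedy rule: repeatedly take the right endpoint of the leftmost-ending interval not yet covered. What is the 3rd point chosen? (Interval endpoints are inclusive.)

By right end: [4,6]  [10,12]  [12,14]  [14,15]  [14,16]  [17,18]  [15,19]  [19,23]  [22,25]
[4,6] uncovered → point at 6; [10,12] uncovered → point at 12; [14,15] uncovered → point at 15; [17,18] uncovered → point at 18; [19,23] uncovered → point at 23.
Points: 6, 12, 15, 18, 23 (5 total).

15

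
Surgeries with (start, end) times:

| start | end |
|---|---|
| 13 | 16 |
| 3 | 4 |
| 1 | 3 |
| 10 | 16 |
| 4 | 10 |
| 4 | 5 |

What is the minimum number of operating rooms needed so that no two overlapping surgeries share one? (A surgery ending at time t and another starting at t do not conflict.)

starts: [1, 3, 4, 4, 10, 13]
ends:   [3, 4, 5, 10, 16, 16]
s1→1 e3→0 s3→1 e4→0 s4→1 s4→2  — peak 2.

2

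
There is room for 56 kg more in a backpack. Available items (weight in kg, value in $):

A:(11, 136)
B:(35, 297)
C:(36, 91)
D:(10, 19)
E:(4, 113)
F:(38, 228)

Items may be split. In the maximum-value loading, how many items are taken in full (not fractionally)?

Sort by value per unit weight and fill in that order.
Ratios (sorted): E 28.25, A 12.36, B 8.49, F 6.00, C 2.53, D 1.90
take E (4 @ 113); take A (11 @ 136); take B (35 @ 297); take 6/38 of F → 36.00. Capacity used 56/56.
3 item(s) taken whole; one partial (take 6/38 of F).

3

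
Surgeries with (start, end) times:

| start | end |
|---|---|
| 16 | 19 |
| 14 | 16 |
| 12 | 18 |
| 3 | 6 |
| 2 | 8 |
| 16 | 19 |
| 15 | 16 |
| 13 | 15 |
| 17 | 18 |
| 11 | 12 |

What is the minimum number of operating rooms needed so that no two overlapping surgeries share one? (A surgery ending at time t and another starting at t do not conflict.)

4

Events (time:±→running): 2:+→1 3:+→2 6:-→1 8:-→0 11:+→1 12:-→0 12:+→1 13:+→2 14:+→3 15:-→2 15:+→3 16:-→2 16:-→1 16:+→2 16:+→3 17:+→4 … peak 4.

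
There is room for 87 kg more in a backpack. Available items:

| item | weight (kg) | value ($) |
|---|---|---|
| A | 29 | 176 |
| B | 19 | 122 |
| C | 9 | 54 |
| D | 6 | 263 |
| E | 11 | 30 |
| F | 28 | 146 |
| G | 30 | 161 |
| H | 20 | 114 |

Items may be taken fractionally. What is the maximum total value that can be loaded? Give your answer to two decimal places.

Greedy by value/weight ratio, highest first.
Ratios (sorted): D 43.83, B 6.42, A 6.07, C 6.00, H 5.70, G 5.37, F 5.21, E 2.73
take D (6 @ 263); take B (19 @ 122); take A (29 @ 176); take C (9 @ 54); take H (20 @ 114); take 4/30 of G → 21.47. Capacity used 87/87.
Total value = 750.47

750.47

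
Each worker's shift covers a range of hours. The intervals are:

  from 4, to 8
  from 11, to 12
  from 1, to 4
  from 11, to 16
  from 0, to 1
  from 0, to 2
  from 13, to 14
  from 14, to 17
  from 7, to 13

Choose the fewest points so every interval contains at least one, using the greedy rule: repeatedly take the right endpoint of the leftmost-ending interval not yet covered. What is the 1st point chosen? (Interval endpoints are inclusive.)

1

Process intervals by earliest right end; each time one isn't hit yet, stab at its right endpoint.
Sorted: [0,1] [0,2] [1,4] [4,8] [11,12] [7,13] [13,14] [11,16] [14,17]
{[0,1],[0,2],[1,4]} hit by 1; {[4,8]} hit by 8; {[11,12],[7,13]} hit by 12; {[13,14],[11,16],[14,17]} hit by 14.
Points: 1, 8, 12, 14 (4 total).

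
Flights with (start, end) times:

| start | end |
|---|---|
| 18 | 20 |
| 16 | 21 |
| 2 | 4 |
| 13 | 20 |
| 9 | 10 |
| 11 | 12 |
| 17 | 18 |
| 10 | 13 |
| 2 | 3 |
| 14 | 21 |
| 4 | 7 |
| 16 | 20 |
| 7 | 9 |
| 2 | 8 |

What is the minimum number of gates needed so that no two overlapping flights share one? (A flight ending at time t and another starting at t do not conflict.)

5

starts: [2, 2, 2, 4, 7, 9, 10, 11, 13, 14, 16, 16, 17, 18]
ends:   [3, 4, 7, 8, 9, 10, 12, 13, 18, 20, 20, 20, 21, 21]
s2→1 s2→2 s2→3 e3→2 e4→1 s4→2 e7→1 s7→2 e8→1 e9→0 s9→1 e10→0 s10→1 s11→2 e12→1 e13→0 s13→1 s14→2 s16→3 s16→4 s17→5  — peak 5.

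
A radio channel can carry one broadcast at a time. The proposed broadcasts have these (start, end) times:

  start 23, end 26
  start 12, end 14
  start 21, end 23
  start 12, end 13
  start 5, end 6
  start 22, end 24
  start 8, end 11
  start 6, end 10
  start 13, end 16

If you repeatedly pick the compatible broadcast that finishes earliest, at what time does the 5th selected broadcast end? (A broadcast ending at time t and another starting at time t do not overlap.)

23

Sort by end time and greedily take each interval whose start is ≥ the last chosen end.
By end time: (5,6), (6,10), (8,11), (12,13), (12,14), (13,16), (21,23), (22,24), (23,26).
Pick (5,6); next start ≥ 6 → (6,10); next start ≥ 10 → (12,13); next start ≥ 13 → (13,16); next start ≥ 16 → (21,23); next start ≥ 23 → (23,26).
Selected: (5,6) (6,10) (12,13) (13,16) (21,23) (23,26)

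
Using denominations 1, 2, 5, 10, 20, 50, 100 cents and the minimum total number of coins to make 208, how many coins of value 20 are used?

0

208 − 2×100→8 − 1×5→3 − 1×2→1 − 1×1→0
Count of 20: 0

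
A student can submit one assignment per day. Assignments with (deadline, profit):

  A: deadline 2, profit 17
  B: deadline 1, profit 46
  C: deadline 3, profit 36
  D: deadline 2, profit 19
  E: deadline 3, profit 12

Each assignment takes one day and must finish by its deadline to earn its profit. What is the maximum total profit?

101

By profit: B(d1,46), C(d3,36), D(d2,19), A(d2,17), E(d3,12)
B→slot 1; C→slot 3; D→slot 2; A skipped; E skipped.
Profit = 46 + 19 + 36 = 101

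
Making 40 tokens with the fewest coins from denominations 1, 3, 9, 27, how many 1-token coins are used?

1

40 − 1×27→13 − 1×9→4 − 1×3→1 − 1×1→0
Count of 1: 1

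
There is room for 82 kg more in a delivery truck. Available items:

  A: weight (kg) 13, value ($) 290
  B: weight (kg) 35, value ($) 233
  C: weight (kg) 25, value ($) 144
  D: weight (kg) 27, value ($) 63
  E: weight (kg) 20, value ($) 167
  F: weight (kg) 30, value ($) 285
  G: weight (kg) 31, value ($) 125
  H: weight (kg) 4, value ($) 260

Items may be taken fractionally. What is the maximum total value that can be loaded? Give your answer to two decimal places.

Order: H (260/4=65.00) > A (290/13=22.31) > F (285/30=9.50) > E (167/20=8.35) > B (233/35=6.66) > C (144/25=5.76) > G (125/31=4.03) > D (63/27=2.33)
Fill: take H (4 @ 260) → take A (13 @ 290) → take F (30 @ 285) → take E (20 @ 167) → take 15/35 of B → 99.86; 82/82 used.
Total value = 1101.86

1101.86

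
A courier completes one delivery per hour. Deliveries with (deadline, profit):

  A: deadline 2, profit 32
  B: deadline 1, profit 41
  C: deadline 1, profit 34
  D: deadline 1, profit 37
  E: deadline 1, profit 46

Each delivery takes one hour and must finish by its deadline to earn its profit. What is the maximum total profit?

78

Sort by profit descending; place each in the latest free slot ≤ its deadline.
Profit order: E=46 B=41 D=37 C=34 A=32
Assign: E→slot 1, B skipped, D skipped, C skipped, A→slot 2.
Slots: [1:E] [2:A]
Profit = 46 + 32 = 78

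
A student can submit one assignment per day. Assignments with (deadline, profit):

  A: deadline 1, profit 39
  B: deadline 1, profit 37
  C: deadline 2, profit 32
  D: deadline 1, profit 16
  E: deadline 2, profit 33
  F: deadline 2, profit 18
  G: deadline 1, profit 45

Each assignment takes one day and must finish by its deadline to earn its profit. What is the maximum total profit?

78

Sort by profit descending; place each in the latest free slot ≤ its deadline.
By profit: G(d1,45), A(d1,39), B(d1,37), E(d2,33), C(d2,32), F(d2,18), D(d1,16)
G→slot 1; A skipped; B skipped; E→slot 2; C skipped; F skipped; D skipped.
Profit = 45 + 33 = 78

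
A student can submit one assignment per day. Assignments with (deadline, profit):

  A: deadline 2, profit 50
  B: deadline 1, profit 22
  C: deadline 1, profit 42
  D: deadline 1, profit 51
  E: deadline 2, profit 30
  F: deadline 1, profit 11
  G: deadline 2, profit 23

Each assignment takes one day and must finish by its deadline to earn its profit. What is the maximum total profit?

101

Take jobs in profit order; each goes to the latest open slot no later than its deadline.
By profit: D(d1,51), A(d2,50), C(d1,42), E(d2,30), G(d2,23), B(d1,22), F(d1,11)
D→slot 1; A→slot 2; C skipped; E skipped; G skipped; B skipped; F skipped.
Profit = 51 + 50 = 101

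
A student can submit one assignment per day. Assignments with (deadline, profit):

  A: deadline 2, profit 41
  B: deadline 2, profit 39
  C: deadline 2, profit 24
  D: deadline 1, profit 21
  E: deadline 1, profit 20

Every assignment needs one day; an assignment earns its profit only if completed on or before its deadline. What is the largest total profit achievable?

Sort by profit descending; place each in the latest free slot ≤ its deadline.
Profit order: A=41 B=39 C=24 D=21 E=20
Assign: A→slot 2, B→slot 1, C skipped, D skipped, E skipped.
Slots: [1:B] [2:A]
Profit = 39 + 41 = 80

80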